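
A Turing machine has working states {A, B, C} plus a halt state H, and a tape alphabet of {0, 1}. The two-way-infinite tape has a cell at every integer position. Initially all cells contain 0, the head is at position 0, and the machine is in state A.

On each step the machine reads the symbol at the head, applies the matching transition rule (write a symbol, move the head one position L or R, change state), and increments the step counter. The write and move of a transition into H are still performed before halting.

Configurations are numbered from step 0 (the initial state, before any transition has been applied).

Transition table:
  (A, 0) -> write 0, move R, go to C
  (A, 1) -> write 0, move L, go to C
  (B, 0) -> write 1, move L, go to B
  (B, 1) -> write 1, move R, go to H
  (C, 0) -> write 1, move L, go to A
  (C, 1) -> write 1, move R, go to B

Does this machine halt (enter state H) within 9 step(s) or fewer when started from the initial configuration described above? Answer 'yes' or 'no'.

Step 1: in state A at pos 0, read 0 -> (A,0)->write 0,move R,goto C. Now: state=C, head=1, tape[-1..2]=0000 (head:   ^)
Step 2: in state C at pos 1, read 0 -> (C,0)->write 1,move L,goto A. Now: state=A, head=0, tape[-1..2]=0010 (head:  ^)
Step 3: in state A at pos 0, read 0 -> (A,0)->write 0,move R,goto C. Now: state=C, head=1, tape[-1..2]=0010 (head:   ^)
Step 4: in state C at pos 1, read 1 -> (C,1)->write 1,move R,goto B. Now: state=B, head=2, tape[-1..3]=00100 (head:    ^)
Step 5: in state B at pos 2, read 0 -> (B,0)->write 1,move L,goto B. Now: state=B, head=1, tape[-1..3]=00110 (head:   ^)
Step 6: in state B at pos 1, read 1 -> (B,1)->write 1,move R,goto H. Now: state=H, head=2, tape[-1..3]=00110 (head:    ^)
State H reached at step 6; 6 <= 9 -> yes

Answer: yes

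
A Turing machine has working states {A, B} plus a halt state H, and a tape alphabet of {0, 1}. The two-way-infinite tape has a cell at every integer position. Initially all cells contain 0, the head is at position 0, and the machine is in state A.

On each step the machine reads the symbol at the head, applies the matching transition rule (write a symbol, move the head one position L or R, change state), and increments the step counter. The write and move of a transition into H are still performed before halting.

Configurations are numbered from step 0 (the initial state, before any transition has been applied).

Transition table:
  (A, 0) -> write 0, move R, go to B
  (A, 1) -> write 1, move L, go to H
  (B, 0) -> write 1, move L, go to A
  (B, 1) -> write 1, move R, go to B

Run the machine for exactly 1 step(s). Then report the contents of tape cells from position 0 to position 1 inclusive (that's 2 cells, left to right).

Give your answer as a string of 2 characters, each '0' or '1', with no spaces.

Step 1: in state A at pos 0, read 0 -> (A,0)->write 0,move R,goto B. Now: state=B, head=1, tape[-1..2]=0000 (head:   ^)

Answer: 00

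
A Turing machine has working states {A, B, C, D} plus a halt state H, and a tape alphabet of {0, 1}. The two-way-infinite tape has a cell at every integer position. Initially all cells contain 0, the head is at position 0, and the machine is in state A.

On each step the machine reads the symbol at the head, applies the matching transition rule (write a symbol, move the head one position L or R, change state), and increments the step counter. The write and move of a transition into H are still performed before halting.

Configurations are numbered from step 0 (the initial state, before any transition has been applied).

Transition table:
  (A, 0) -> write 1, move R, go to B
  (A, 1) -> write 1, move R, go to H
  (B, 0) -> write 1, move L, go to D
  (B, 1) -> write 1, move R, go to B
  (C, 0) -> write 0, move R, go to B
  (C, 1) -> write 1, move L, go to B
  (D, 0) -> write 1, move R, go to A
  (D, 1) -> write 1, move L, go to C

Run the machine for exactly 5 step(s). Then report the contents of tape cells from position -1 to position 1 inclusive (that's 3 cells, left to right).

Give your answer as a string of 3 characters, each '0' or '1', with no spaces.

Step 1: in state A at pos 0, read 0 -> (A,0)->write 1,move R,goto B. Now: state=B, head=1, tape[-1..2]=0100 (head:   ^)
Step 2: in state B at pos 1, read 0 -> (B,0)->write 1,move L,goto D. Now: state=D, head=0, tape[-1..2]=0110 (head:  ^)
Step 3: in state D at pos 0, read 1 -> (D,1)->write 1,move L,goto C. Now: state=C, head=-1, tape[-2..2]=00110 (head:  ^)
Step 4: in state C at pos -1, read 0 -> (C,0)->write 0,move R,goto B. Now: state=B, head=0, tape[-2..2]=00110 (head:   ^)
Step 5: in state B at pos 0, read 1 -> (B,1)->write 1,move R,goto B. Now: state=B, head=1, tape[-2..2]=00110 (head:    ^)

Answer: 011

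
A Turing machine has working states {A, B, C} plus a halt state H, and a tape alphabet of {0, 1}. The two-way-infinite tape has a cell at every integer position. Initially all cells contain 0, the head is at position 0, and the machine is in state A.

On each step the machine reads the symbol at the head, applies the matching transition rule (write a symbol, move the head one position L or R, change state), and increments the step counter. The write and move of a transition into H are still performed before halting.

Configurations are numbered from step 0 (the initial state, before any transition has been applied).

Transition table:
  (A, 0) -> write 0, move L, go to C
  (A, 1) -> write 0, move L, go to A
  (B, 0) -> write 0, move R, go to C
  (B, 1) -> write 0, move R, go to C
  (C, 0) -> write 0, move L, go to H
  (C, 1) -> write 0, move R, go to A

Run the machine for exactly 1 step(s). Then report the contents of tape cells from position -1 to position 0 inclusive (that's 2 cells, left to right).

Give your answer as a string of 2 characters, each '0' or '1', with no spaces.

Answer: 00

Derivation:
Step 1: in state A at pos 0, read 0 -> (A,0)->write 0,move L,goto C. Now: state=C, head=-1, tape[-2..1]=0000 (head:  ^)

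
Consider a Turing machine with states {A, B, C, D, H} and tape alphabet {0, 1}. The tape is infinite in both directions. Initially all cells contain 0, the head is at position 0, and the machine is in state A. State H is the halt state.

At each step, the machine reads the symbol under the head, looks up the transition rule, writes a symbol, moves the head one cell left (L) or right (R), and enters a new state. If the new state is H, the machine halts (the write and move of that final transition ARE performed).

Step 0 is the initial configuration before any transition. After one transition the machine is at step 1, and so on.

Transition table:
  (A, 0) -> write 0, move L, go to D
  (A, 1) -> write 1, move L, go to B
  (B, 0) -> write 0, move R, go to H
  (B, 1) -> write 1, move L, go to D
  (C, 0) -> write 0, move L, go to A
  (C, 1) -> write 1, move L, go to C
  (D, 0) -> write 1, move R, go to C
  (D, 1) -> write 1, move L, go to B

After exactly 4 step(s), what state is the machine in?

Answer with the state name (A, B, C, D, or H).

Answer: B

Derivation:
Step 1: in state A at pos 0, read 0 -> (A,0)->write 0,move L,goto D. Now: state=D, head=-1, tape[-2..1]=0000 (head:  ^)
Step 2: in state D at pos -1, read 0 -> (D,0)->write 1,move R,goto C. Now: state=C, head=0, tape[-2..1]=0100 (head:   ^)
Step 3: in state C at pos 0, read 0 -> (C,0)->write 0,move L,goto A. Now: state=A, head=-1, tape[-2..1]=0100 (head:  ^)
Step 4: in state A at pos -1, read 1 -> (A,1)->write 1,move L,goto B. Now: state=B, head=-2, tape[-3..1]=00100 (head:  ^)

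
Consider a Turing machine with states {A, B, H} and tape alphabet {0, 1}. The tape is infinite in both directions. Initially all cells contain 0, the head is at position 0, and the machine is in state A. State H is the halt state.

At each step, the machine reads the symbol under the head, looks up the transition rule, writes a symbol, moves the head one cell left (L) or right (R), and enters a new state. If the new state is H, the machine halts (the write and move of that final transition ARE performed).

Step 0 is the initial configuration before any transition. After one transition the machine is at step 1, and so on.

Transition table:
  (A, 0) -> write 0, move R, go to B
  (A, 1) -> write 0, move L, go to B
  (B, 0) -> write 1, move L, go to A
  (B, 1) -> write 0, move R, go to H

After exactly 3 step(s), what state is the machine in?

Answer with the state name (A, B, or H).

Answer: B

Derivation:
Step 1: in state A at pos 0, read 0 -> (A,0)->write 0,move R,goto B. Now: state=B, head=1, tape[-1..2]=0000 (head:   ^)
Step 2: in state B at pos 1, read 0 -> (B,0)->write 1,move L,goto A. Now: state=A, head=0, tape[-1..2]=0010 (head:  ^)
Step 3: in state A at pos 0, read 0 -> (A,0)->write 0,move R,goto B. Now: state=B, head=1, tape[-1..2]=0010 (head:   ^)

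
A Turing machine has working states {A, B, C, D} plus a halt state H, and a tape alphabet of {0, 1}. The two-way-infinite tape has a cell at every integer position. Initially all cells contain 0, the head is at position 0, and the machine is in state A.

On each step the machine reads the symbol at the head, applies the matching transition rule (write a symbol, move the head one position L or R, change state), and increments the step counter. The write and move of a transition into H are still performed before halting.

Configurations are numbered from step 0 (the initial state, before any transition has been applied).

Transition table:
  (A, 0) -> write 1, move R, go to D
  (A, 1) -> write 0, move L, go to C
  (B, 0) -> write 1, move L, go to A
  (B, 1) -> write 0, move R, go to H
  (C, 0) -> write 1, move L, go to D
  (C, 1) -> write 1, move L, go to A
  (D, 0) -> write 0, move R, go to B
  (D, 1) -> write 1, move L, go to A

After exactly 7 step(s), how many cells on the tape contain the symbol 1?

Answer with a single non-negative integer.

Step 1: in state A at pos 0, read 0 -> (A,0)->write 1,move R,goto D. Now: state=D, head=1, tape[-1..2]=0100 (head:   ^)
Step 2: in state D at pos 1, read 0 -> (D,0)->write 0,move R,goto B. Now: state=B, head=2, tape[-1..3]=01000 (head:    ^)
Step 3: in state B at pos 2, read 0 -> (B,0)->write 1,move L,goto A. Now: state=A, head=1, tape[-1..3]=01010 (head:   ^)
Step 4: in state A at pos 1, read 0 -> (A,0)->write 1,move R,goto D. Now: state=D, head=2, tape[-1..3]=01110 (head:    ^)
Step 5: in state D at pos 2, read 1 -> (D,1)->write 1,move L,goto A. Now: state=A, head=1, tape[-1..3]=01110 (head:   ^)
Step 6: in state A at pos 1, read 1 -> (A,1)->write 0,move L,goto C. Now: state=C, head=0, tape[-1..3]=01010 (head:  ^)
Step 7: in state C at pos 0, read 1 -> (C,1)->write 1,move L,goto A. Now: state=A, head=-1, tape[-2..3]=001010 (head:  ^)
Cells containing 1 after step 7: {0, 2} -> 2 cell(s)

Answer: 2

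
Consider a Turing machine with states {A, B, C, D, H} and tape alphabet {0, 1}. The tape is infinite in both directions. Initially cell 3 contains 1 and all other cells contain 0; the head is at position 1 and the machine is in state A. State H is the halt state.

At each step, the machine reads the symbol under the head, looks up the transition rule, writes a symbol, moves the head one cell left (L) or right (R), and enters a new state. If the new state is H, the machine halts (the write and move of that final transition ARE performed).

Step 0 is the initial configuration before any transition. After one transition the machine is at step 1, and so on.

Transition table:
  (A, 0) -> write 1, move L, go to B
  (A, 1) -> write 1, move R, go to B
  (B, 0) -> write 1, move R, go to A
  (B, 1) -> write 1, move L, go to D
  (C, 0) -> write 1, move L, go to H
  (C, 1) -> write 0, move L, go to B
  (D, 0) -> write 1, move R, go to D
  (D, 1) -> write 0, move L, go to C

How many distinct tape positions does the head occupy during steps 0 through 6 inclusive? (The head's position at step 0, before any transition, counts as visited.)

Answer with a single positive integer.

Answer: 6

Derivation:
Step 1: in state A at pos 1, read 0 -> (A,0)->write 1,move L,goto B. Now: state=B, head=0, tape[-1..4]=001010 (head:  ^)
Step 2: in state B at pos 0, read 0 -> (B,0)->write 1,move R,goto A. Now: state=A, head=1, tape[-1..4]=011010 (head:   ^)
Step 3: in state A at pos 1, read 1 -> (A,1)->write 1,move R,goto B. Now: state=B, head=2, tape[-1..4]=011010 (head:    ^)
Step 4: in state B at pos 2, read 0 -> (B,0)->write 1,move R,goto A. Now: state=A, head=3, tape[-1..4]=011110 (head:     ^)
Step 5: in state A at pos 3, read 1 -> (A,1)->write 1,move R,goto B. Now: state=B, head=4, tape[-1..5]=0111100 (head:      ^)
Step 6: in state B at pos 4, read 0 -> (B,0)->write 1,move R,goto A. Now: state=A, head=5, tape[-1..6]=01111100 (head:       ^)
Head positions at steps 0..6: starting at 1, distinct positions visited = {0, 1, 2, 3, 4, 5} -> 6 position(s)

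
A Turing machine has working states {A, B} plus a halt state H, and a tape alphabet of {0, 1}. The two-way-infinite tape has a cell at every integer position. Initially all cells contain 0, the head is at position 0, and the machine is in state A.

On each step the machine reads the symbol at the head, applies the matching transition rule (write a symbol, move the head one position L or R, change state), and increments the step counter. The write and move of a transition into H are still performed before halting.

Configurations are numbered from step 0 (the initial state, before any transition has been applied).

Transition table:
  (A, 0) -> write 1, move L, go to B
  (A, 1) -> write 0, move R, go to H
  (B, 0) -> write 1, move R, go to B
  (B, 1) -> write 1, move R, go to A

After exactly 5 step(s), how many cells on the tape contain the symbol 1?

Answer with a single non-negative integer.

Step 1: in state A at pos 0, read 0 -> (A,0)->write 1,move L,goto B. Now: state=B, head=-1, tape[-2..1]=0010 (head:  ^)
Step 2: in state B at pos -1, read 0 -> (B,0)->write 1,move R,goto B. Now: state=B, head=0, tape[-2..1]=0110 (head:   ^)
Step 3: in state B at pos 0, read 1 -> (B,1)->write 1,move R,goto A. Now: state=A, head=1, tape[-2..2]=01100 (head:    ^)
Step 4: in state A at pos 1, read 0 -> (A,0)->write 1,move L,goto B. Now: state=B, head=0, tape[-2..2]=01110 (head:   ^)
Step 5: in state B at pos 0, read 1 -> (B,1)->write 1,move R,goto A. Now: state=A, head=1, tape[-2..2]=01110 (head:    ^)
Cells containing 1 after step 5: {-1, 0, 1} -> 3 cell(s)

Answer: 3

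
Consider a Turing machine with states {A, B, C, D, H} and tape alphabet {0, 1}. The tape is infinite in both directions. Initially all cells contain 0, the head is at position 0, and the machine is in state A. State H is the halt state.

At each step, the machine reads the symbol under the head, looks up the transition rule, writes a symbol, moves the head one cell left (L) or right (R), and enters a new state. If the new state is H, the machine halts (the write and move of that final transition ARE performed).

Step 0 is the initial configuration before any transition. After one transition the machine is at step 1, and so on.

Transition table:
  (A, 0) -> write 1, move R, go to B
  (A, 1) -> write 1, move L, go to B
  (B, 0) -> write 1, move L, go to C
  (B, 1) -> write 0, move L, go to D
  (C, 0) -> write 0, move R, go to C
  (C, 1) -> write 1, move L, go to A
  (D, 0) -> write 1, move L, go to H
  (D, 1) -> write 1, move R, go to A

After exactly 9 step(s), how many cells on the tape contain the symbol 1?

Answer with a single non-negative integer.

Answer: 2

Derivation:
Step 1: in state A at pos 0, read 0 -> (A,0)->write 1,move R,goto B. Now: state=B, head=1, tape[-1..2]=0100 (head:   ^)
Step 2: in state B at pos 1, read 0 -> (B,0)->write 1,move L,goto C. Now: state=C, head=0, tape[-1..2]=0110 (head:  ^)
Step 3: in state C at pos 0, read 1 -> (C,1)->write 1,move L,goto A. Now: state=A, head=-1, tape[-2..2]=00110 (head:  ^)
Step 4: in state A at pos -1, read 0 -> (A,0)->write 1,move R,goto B. Now: state=B, head=0, tape[-2..2]=01110 (head:   ^)
Step 5: in state B at pos 0, read 1 -> (B,1)->write 0,move L,goto D. Now: state=D, head=-1, tape[-2..2]=01010 (head:  ^)
Step 6: in state D at pos -1, read 1 -> (D,1)->write 1,move R,goto A. Now: state=A, head=0, tape[-2..2]=01010 (head:   ^)
Step 7: in state A at pos 0, read 0 -> (A,0)->write 1,move R,goto B. Now: state=B, head=1, tape[-2..2]=01110 (head:    ^)
Step 8: in state B at pos 1, read 1 -> (B,1)->write 0,move L,goto D. Now: state=D, head=0, tape[-2..2]=01100 (head:   ^)
Step 9: in state D at pos 0, read 1 -> (D,1)->write 1,move R,goto A. Now: state=A, head=1, tape[-2..2]=01100 (head:    ^)
Cells containing 1 after step 9: {-1, 0} -> 2 cell(s)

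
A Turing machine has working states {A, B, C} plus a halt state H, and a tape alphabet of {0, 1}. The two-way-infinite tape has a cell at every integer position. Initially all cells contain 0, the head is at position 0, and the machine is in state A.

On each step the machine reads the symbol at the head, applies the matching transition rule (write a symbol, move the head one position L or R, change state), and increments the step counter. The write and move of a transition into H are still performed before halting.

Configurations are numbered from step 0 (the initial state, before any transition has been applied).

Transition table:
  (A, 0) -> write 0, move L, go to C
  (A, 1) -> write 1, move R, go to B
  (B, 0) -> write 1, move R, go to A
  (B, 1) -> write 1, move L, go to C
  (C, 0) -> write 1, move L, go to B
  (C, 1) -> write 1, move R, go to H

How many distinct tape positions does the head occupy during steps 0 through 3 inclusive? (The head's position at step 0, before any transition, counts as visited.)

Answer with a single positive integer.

Step 1: in state A at pos 0, read 0 -> (A,0)->write 0,move L,goto C. Now: state=C, head=-1, tape[-2..1]=0000 (head:  ^)
Step 2: in state C at pos -1, read 0 -> (C,0)->write 1,move L,goto B. Now: state=B, head=-2, tape[-3..1]=00100 (head:  ^)
Step 3: in state B at pos -2, read 0 -> (B,0)->write 1,move R,goto A. Now: state=A, head=-1, tape[-3..1]=01100 (head:   ^)
Head positions at steps 0..3: starting at 0, distinct positions visited = {-2, -1, 0} -> 3 position(s)

Answer: 3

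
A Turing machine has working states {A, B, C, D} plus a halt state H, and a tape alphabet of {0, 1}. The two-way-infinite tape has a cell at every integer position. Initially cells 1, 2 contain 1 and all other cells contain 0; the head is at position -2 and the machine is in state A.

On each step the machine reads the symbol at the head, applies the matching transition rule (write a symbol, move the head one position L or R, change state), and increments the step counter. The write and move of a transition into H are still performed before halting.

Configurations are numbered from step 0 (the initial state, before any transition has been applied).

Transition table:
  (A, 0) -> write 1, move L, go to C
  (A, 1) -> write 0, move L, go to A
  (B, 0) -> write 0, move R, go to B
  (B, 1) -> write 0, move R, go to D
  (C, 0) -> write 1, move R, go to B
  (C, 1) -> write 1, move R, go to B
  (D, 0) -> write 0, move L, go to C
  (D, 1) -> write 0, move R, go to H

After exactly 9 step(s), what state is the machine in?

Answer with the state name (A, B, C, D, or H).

Step 1: in state A at pos -2, read 0 -> (A,0)->write 1,move L,goto C. Now: state=C, head=-3, tape[-4..3]=00100110 (head:  ^)
Step 2: in state C at pos -3, read 0 -> (C,0)->write 1,move R,goto B. Now: state=B, head=-2, tape[-4..3]=01100110 (head:   ^)
Step 3: in state B at pos -2, read 1 -> (B,1)->write 0,move R,goto D. Now: state=D, head=-1, tape[-4..3]=01000110 (head:    ^)
Step 4: in state D at pos -1, read 0 -> (D,0)->write 0,move L,goto C. Now: state=C, head=-2, tape[-4..3]=01000110 (head:   ^)
Step 5: in state C at pos -2, read 0 -> (C,0)->write 1,move R,goto B. Now: state=B, head=-1, tape[-4..3]=01100110 (head:    ^)
Step 6: in state B at pos -1, read 0 -> (B,0)->write 0,move R,goto B. Now: state=B, head=0, tape[-4..3]=01100110 (head:     ^)
Step 7: in state B at pos 0, read 0 -> (B,0)->write 0,move R,goto B. Now: state=B, head=1, tape[-4..3]=01100110 (head:      ^)
Step 8: in state B at pos 1, read 1 -> (B,1)->write 0,move R,goto D. Now: state=D, head=2, tape[-4..3]=01100010 (head:       ^)
Step 9: in state D at pos 2, read 1 -> (D,1)->write 0,move R,goto H. Now: state=H, head=3, tape[-4..4]=011000000 (head:        ^)

Answer: H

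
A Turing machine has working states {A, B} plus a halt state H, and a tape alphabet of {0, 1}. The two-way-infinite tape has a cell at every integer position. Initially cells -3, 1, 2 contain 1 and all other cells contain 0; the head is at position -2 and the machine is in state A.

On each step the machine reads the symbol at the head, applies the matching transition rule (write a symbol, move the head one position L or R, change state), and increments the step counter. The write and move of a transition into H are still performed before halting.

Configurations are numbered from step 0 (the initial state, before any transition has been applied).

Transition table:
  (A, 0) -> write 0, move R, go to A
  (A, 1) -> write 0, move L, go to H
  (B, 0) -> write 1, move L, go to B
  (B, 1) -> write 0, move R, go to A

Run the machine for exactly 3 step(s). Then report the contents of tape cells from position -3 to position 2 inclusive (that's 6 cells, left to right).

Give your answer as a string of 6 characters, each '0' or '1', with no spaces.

Step 1: in state A at pos -2, read 0 -> (A,0)->write 0,move R,goto A. Now: state=A, head=-1, tape[-4..3]=01000110 (head:    ^)
Step 2: in state A at pos -1, read 0 -> (A,0)->write 0,move R,goto A. Now: state=A, head=0, tape[-4..3]=01000110 (head:     ^)
Step 3: in state A at pos 0, read 0 -> (A,0)->write 0,move R,goto A. Now: state=A, head=1, tape[-4..3]=01000110 (head:      ^)

Answer: 100011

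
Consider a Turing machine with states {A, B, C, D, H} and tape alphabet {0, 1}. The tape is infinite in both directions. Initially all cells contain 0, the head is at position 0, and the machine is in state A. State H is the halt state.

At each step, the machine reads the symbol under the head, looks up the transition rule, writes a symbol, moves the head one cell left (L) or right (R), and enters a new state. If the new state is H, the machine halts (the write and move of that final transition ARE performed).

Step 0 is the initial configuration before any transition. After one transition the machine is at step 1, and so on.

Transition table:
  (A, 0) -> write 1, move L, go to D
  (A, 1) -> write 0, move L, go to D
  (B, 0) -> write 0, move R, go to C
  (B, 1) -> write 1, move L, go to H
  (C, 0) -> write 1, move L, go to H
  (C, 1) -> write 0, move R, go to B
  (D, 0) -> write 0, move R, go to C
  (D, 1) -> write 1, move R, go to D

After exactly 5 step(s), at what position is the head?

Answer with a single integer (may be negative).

Answer: 1

Derivation:
Step 1: in state A at pos 0, read 0 -> (A,0)->write 1,move L,goto D. Now: state=D, head=-1, tape[-2..1]=0010 (head:  ^)
Step 2: in state D at pos -1, read 0 -> (D,0)->write 0,move R,goto C. Now: state=C, head=0, tape[-2..1]=0010 (head:   ^)
Step 3: in state C at pos 0, read 1 -> (C,1)->write 0,move R,goto B. Now: state=B, head=1, tape[-2..2]=00000 (head:    ^)
Step 4: in state B at pos 1, read 0 -> (B,0)->write 0,move R,goto C. Now: state=C, head=2, tape[-2..3]=000000 (head:     ^)
Step 5: in state C at pos 2, read 0 -> (C,0)->write 1,move L,goto H. Now: state=H, head=1, tape[-2..3]=000010 (head:    ^)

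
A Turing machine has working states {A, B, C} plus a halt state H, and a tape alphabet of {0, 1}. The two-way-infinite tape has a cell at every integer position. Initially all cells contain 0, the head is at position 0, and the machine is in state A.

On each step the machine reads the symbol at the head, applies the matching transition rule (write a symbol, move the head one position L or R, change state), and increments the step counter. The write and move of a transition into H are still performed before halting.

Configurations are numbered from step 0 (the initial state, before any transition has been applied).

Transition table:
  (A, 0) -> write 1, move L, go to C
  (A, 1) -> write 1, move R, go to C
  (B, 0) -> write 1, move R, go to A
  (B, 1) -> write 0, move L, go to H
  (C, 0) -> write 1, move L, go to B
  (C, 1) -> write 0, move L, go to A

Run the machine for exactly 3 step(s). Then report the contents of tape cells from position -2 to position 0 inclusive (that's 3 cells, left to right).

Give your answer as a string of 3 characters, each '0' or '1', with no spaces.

Step 1: in state A at pos 0, read 0 -> (A,0)->write 1,move L,goto C. Now: state=C, head=-1, tape[-2..1]=0010 (head:  ^)
Step 2: in state C at pos -1, read 0 -> (C,0)->write 1,move L,goto B. Now: state=B, head=-2, tape[-3..1]=00110 (head:  ^)
Step 3: in state B at pos -2, read 0 -> (B,0)->write 1,move R,goto A. Now: state=A, head=-1, tape[-3..1]=01110 (head:   ^)

Answer: 111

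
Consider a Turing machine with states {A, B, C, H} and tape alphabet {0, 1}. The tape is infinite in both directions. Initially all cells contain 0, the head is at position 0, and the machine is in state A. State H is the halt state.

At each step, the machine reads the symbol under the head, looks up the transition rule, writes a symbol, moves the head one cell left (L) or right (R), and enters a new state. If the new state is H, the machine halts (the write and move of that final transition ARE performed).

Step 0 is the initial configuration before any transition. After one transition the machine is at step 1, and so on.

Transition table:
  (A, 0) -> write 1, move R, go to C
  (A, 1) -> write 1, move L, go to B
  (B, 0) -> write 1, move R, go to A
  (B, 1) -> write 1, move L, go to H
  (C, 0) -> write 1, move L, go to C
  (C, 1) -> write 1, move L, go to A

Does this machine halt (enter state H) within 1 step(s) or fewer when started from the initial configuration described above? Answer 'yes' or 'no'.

Step 1: in state A at pos 0, read 0 -> (A,0)->write 1,move R,goto C. Now: state=C, head=1, tape[-1..2]=0100 (head:   ^)
After 1 step(s): state = C (not H) -> not halted within 1 -> no

Answer: no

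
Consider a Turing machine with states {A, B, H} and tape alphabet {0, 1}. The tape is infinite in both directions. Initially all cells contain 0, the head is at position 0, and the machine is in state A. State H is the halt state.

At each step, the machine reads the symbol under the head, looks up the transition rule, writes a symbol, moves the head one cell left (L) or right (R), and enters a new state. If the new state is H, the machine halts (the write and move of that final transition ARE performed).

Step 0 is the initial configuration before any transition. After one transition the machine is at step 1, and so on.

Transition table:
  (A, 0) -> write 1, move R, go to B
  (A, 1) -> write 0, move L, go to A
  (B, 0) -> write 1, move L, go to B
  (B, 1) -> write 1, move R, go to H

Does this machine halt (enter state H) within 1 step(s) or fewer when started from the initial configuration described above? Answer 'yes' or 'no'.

Answer: no

Derivation:
Step 1: in state A at pos 0, read 0 -> (A,0)->write 1,move R,goto B. Now: state=B, head=1, tape[-1..2]=0100 (head:   ^)
After 1 step(s): state = B (not H) -> not halted within 1 -> no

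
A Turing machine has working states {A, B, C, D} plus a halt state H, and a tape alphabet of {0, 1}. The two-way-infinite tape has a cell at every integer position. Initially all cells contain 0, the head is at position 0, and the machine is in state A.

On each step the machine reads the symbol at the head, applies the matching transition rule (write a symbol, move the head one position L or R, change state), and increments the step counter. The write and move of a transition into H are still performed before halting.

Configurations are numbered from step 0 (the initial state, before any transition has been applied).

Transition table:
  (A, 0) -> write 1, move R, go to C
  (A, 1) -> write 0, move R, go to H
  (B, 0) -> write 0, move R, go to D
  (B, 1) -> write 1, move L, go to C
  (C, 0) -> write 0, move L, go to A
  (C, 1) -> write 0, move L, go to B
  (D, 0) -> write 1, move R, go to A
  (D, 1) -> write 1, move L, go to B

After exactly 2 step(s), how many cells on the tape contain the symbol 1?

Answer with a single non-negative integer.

Step 1: in state A at pos 0, read 0 -> (A,0)->write 1,move R,goto C. Now: state=C, head=1, tape[-1..2]=0100 (head:   ^)
Step 2: in state C at pos 1, read 0 -> (C,0)->write 0,move L,goto A. Now: state=A, head=0, tape[-1..2]=0100 (head:  ^)
Cells containing 1 after step 2: {0} -> 1 cell(s)

Answer: 1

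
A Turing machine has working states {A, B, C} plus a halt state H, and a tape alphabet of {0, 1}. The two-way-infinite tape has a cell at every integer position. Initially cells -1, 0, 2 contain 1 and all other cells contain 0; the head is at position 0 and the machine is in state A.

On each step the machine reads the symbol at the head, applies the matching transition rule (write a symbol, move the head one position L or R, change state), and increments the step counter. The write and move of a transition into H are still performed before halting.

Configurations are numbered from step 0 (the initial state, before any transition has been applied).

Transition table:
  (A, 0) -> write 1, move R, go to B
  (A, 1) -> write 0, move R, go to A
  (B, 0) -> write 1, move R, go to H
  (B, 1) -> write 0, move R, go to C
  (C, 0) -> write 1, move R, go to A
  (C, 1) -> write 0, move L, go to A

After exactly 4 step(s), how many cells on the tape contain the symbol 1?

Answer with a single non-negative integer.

Step 1: in state A at pos 0, read 1 -> (A,1)->write 0,move R,goto A. Now: state=A, head=1, tape[-2..3]=010010 (head:    ^)
Step 2: in state A at pos 1, read 0 -> (A,0)->write 1,move R,goto B. Now: state=B, head=2, tape[-2..3]=010110 (head:     ^)
Step 3: in state B at pos 2, read 1 -> (B,1)->write 0,move R,goto C. Now: state=C, head=3, tape[-2..4]=0101000 (head:      ^)
Step 4: in state C at pos 3, read 0 -> (C,0)->write 1,move R,goto A. Now: state=A, head=4, tape[-2..5]=01010100 (head:       ^)
Cells containing 1 after step 4: {-1, 1, 3} -> 3 cell(s)

Answer: 3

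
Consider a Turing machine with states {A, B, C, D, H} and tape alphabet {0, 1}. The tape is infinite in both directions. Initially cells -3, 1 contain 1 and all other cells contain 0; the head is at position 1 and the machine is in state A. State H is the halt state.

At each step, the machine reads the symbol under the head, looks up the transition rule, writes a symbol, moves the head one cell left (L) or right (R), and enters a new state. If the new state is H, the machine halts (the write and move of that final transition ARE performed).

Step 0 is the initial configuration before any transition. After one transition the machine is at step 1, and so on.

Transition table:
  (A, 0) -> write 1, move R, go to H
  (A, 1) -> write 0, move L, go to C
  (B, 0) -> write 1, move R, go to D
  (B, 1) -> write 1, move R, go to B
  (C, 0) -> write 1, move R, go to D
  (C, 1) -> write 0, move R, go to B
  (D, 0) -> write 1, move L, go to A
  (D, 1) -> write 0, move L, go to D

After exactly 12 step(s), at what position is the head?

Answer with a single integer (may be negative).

Answer: -1

Derivation:
Step 1: in state A at pos 1, read 1 -> (A,1)->write 0,move L,goto C. Now: state=C, head=0, tape[-4..2]=0100000 (head:     ^)
Step 2: in state C at pos 0, read 0 -> (C,0)->write 1,move R,goto D. Now: state=D, head=1, tape[-4..2]=0100100 (head:      ^)
Step 3: in state D at pos 1, read 0 -> (D,0)->write 1,move L,goto A. Now: state=A, head=0, tape[-4..2]=0100110 (head:     ^)
Step 4: in state A at pos 0, read 1 -> (A,1)->write 0,move L,goto C. Now: state=C, head=-1, tape[-4..2]=0100010 (head:    ^)
Step 5: in state C at pos -1, read 0 -> (C,0)->write 1,move R,goto D. Now: state=D, head=0, tape[-4..2]=0101010 (head:     ^)
Step 6: in state D at pos 0, read 0 -> (D,0)->write 1,move L,goto A. Now: state=A, head=-1, tape[-4..2]=0101110 (head:    ^)
Step 7: in state A at pos -1, read 1 -> (A,1)->write 0,move L,goto C. Now: state=C, head=-2, tape[-4..2]=0100110 (head:   ^)
Step 8: in state C at pos -2, read 0 -> (C,0)->write 1,move R,goto D. Now: state=D, head=-1, tape[-4..2]=0110110 (head:    ^)
Step 9: in state D at pos -1, read 0 -> (D,0)->write 1,move L,goto A. Now: state=A, head=-2, tape[-4..2]=0111110 (head:   ^)
Step 10: in state A at pos -2, read 1 -> (A,1)->write 0,move L,goto C. Now: state=C, head=-3, tape[-4..2]=0101110 (head:  ^)
Step 11: in state C at pos -3, read 1 -> (C,1)->write 0,move R,goto B. Now: state=B, head=-2, tape[-4..2]=0001110 (head:   ^)
Step 12: in state B at pos -2, read 0 -> (B,0)->write 1,move R,goto D. Now: state=D, head=-1, tape[-4..2]=0011110 (head:    ^)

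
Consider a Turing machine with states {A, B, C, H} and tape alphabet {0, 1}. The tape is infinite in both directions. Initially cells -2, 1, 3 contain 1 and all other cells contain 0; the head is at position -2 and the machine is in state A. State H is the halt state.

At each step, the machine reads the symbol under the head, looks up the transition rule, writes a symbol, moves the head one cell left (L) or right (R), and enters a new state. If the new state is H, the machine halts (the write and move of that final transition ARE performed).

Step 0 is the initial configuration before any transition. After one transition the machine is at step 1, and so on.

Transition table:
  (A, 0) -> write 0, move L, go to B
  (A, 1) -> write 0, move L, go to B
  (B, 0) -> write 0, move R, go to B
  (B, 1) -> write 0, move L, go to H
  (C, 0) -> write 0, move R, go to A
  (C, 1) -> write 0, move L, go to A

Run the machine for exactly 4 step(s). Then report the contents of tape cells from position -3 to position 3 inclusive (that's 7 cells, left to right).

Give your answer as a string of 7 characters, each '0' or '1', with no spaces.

Answer: 0000101

Derivation:
Step 1: in state A at pos -2, read 1 -> (A,1)->write 0,move L,goto B. Now: state=B, head=-3, tape[-4..4]=000001010 (head:  ^)
Step 2: in state B at pos -3, read 0 -> (B,0)->write 0,move R,goto B. Now: state=B, head=-2, tape[-4..4]=000001010 (head:   ^)
Step 3: in state B at pos -2, read 0 -> (B,0)->write 0,move R,goto B. Now: state=B, head=-1, tape[-4..4]=000001010 (head:    ^)
Step 4: in state B at pos -1, read 0 -> (B,0)->write 0,move R,goto B. Now: state=B, head=0, tape[-4..4]=000001010 (head:     ^)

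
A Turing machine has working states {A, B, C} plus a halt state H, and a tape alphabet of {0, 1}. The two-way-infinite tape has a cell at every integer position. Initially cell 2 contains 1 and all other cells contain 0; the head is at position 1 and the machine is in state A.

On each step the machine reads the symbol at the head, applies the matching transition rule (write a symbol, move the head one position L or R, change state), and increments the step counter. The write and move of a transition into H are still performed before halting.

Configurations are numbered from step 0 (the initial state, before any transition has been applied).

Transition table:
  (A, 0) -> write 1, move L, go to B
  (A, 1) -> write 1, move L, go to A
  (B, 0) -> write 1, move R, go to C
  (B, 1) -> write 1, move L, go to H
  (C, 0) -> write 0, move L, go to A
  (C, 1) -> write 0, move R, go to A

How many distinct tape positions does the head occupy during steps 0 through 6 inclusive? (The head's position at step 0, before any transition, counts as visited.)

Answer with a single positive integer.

Answer: 4

Derivation:
Step 1: in state A at pos 1, read 0 -> (A,0)->write 1,move L,goto B. Now: state=B, head=0, tape[-1..3]=00110 (head:  ^)
Step 2: in state B at pos 0, read 0 -> (B,0)->write 1,move R,goto C. Now: state=C, head=1, tape[-1..3]=01110 (head:   ^)
Step 3: in state C at pos 1, read 1 -> (C,1)->write 0,move R,goto A. Now: state=A, head=2, tape[-1..3]=01010 (head:    ^)
Step 4: in state A at pos 2, read 1 -> (A,1)->write 1,move L,goto A. Now: state=A, head=1, tape[-1..3]=01010 (head:   ^)
Step 5: in state A at pos 1, read 0 -> (A,0)->write 1,move L,goto B. Now: state=B, head=0, tape[-1..3]=01110 (head:  ^)
Step 6: in state B at pos 0, read 1 -> (B,1)->write 1,move L,goto H. Now: state=H, head=-1, tape[-2..3]=001110 (head:  ^)
Head positions at steps 0..6: starting at 1, distinct positions visited = {-1, 0, 1, 2} -> 4 position(s)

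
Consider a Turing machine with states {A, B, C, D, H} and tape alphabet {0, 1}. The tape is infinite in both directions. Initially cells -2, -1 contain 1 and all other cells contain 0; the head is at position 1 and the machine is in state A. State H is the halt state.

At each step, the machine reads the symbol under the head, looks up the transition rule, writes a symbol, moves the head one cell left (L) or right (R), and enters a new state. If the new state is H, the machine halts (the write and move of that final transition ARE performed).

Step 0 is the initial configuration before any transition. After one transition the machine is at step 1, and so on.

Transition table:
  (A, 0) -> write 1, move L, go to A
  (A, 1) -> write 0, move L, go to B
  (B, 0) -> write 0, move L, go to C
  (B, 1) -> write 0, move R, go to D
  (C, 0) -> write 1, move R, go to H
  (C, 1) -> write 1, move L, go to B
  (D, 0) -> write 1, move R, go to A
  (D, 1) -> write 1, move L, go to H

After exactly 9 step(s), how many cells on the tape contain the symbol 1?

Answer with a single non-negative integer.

Answer: 1

Derivation:
Step 1: in state A at pos 1, read 0 -> (A,0)->write 1,move L,goto A. Now: state=A, head=0, tape[-3..2]=011010 (head:    ^)
Step 2: in state A at pos 0, read 0 -> (A,0)->write 1,move L,goto A. Now: state=A, head=-1, tape[-3..2]=011110 (head:   ^)
Step 3: in state A at pos -1, read 1 -> (A,1)->write 0,move L,goto B. Now: state=B, head=-2, tape[-3..2]=010110 (head:  ^)
Step 4: in state B at pos -2, read 1 -> (B,1)->write 0,move R,goto D. Now: state=D, head=-1, tape[-3..2]=000110 (head:   ^)
Step 5: in state D at pos -1, read 0 -> (D,0)->write 1,move R,goto A. Now: state=A, head=0, tape[-3..2]=001110 (head:    ^)
Step 6: in state A at pos 0, read 1 -> (A,1)->write 0,move L,goto B. Now: state=B, head=-1, tape[-3..2]=001010 (head:   ^)
Step 7: in state B at pos -1, read 1 -> (B,1)->write 0,move R,goto D. Now: state=D, head=0, tape[-3..2]=000010 (head:    ^)
Step 8: in state D at pos 0, read 0 -> (D,0)->write 1,move R,goto A. Now: state=A, head=1, tape[-3..2]=000110 (head:     ^)
Step 9: in state A at pos 1, read 1 -> (A,1)->write 0,move L,goto B. Now: state=B, head=0, tape[-3..2]=000100 (head:    ^)
Cells containing 1 after step 9: {0} -> 1 cell(s)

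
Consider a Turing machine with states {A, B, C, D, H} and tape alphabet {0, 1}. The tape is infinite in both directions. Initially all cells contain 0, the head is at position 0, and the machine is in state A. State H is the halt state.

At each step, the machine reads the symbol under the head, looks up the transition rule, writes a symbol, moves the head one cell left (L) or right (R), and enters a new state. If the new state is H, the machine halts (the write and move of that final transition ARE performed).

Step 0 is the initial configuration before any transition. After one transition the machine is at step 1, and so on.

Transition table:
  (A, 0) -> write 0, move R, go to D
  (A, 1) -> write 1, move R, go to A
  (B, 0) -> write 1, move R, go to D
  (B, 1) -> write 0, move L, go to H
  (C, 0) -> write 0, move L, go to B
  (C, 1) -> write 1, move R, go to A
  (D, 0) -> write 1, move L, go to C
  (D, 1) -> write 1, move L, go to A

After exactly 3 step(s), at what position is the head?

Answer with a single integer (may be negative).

Answer: -1

Derivation:
Step 1: in state A at pos 0, read 0 -> (A,0)->write 0,move R,goto D. Now: state=D, head=1, tape[-1..2]=0000 (head:   ^)
Step 2: in state D at pos 1, read 0 -> (D,0)->write 1,move L,goto C. Now: state=C, head=0, tape[-1..2]=0010 (head:  ^)
Step 3: in state C at pos 0, read 0 -> (C,0)->write 0,move L,goto B. Now: state=B, head=-1, tape[-2..2]=00010 (head:  ^)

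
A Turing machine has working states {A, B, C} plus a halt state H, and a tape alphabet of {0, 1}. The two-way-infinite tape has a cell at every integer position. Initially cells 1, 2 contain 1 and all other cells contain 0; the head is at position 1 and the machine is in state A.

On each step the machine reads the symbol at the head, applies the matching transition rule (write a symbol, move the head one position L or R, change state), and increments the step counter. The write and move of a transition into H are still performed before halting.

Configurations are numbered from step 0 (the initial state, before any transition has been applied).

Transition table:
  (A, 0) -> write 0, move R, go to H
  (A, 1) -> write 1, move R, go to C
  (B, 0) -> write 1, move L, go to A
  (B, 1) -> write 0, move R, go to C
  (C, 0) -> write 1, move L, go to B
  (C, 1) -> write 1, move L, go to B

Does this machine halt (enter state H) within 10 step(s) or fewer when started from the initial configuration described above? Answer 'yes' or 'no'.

Step 1: in state A at pos 1, read 1 -> (A,1)->write 1,move R,goto C. Now: state=C, head=2, tape[0..3]=0110 (head:   ^)
Step 2: in state C at pos 2, read 1 -> (C,1)->write 1,move L,goto B. Now: state=B, head=1, tape[0..3]=0110 (head:  ^)
Step 3: in state B at pos 1, read 1 -> (B,1)->write 0,move R,goto C. Now: state=C, head=2, tape[0..3]=0010 (head:   ^)
Step 4: in state C at pos 2, read 1 -> (C,1)->write 1,move L,goto B. Now: state=B, head=1, tape[0..3]=0010 (head:  ^)
Step 5: in state B at pos 1, read 0 -> (B,0)->write 1,move L,goto A. Now: state=A, head=0, tape[-1..3]=00110 (head:  ^)
Step 6: in state A at pos 0, read 0 -> (A,0)->write 0,move R,goto H. Now: state=H, head=1, tape[-1..3]=00110 (head:   ^)
State H reached at step 6; 6 <= 10 -> yes

Answer: yes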